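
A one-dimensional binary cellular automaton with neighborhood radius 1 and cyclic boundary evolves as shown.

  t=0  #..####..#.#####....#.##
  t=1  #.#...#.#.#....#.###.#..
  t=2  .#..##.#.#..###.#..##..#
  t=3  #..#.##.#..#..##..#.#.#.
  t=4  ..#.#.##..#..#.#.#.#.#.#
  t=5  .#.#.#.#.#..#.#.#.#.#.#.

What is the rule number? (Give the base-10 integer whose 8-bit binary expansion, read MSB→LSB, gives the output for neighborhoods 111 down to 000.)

  [7] ### => .  t=0,i=4
  [6] ##. => #  t=0,i=0
  [5] #.# => #  t=0,i=10
  [4] #.. => .  t=0,i=1
  [3] .## => .  t=0,i=3
  [2] .#. => .  t=0,i=9
  [1] ..# => #  t=0,i=2
  [0] ... => #  t=0,i=17
  bits 01100011 = 99

99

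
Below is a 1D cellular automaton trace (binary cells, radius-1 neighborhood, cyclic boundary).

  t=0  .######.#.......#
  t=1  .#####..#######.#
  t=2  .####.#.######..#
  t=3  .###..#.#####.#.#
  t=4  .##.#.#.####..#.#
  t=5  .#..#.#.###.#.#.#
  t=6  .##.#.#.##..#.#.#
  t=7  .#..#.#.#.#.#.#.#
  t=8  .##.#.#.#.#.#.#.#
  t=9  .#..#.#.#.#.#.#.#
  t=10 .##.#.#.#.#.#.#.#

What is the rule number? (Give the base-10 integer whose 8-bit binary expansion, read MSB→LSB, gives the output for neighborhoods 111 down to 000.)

157

  ###|#  b7=1 t=0,i=2
  ##.|.  b6=0 t=0,i=6
  #.#|.  b5=0 t=0,i=0
  #..|#  b4=1 t=0,i=9
  .##|#  b3=1 t=0,i=1
  .#.|#  b2=1 t=0,i=8
  ..#|.  b1=0 t=0,i=15
  ...|#  b0=1 t=0,i=10
  bits 10011101 = 157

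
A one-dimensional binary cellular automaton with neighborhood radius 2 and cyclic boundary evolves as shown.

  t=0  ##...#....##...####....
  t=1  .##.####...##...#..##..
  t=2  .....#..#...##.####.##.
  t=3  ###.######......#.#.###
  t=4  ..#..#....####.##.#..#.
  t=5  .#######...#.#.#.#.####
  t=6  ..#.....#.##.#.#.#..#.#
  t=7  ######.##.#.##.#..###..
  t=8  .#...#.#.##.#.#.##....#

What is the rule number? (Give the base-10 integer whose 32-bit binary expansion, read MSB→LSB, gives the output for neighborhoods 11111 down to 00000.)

  ##### -> .   bit 31 = 0  t=3,i=0
  ####. -> .   bit 30 = 0  t=0,i=17
  ###.# -> #   bit 29 = 1  t=2,i=18
  ###.. -> .   bit 28 = 0  t=0,i=18
  ##.## -> .   bit 27 = 0  t=1,i=3
  ##.#. -> #   bit 26 = 1  t=4,i=17
  ##..# -> .   bit 25 = 0  t=7,i=21
  ##... -> #   bit 24 = 1  t=0,i=2
  #.### -> .   bit 23 = 0  t=1,i=4
  #.##. -> #   bit 22 = 1  t=2,i=20
  #.#.# -> #   bit 21 = 1  t=3,i=18
  #.#.. -> .   bit 20 = 0  t=4,i=18
  #..## -> #   bit 19 = 1  t=1,i=18
  #..#. -> #   bit 18 = 1  t=2,i=7
  #...# -> .   bit 17 = 0  t=0,i=3
  #.... -> #   bit 16 = 1  t=0,i=7
  .#### -> #   bit 15 = 1  t=0,i=16
  .###. -> .   bit 14 = 0  t=7,i=19
  .##.# -> .   bit 13 = 0  t=1,i=2
  .##.. -> #   bit 12 = 1  t=0,i=1
  .#.## -> .   bit 11 = 0  t=3,i=19
  .#.#. -> .   bit 10 = 0  t=3,i=17
  .#..# -> #   bit 9 = 1  t=1,i=17
  .#... -> #   bit 8 = 1  t=0,i=6
  ..### -> .   bit 7 = 0  t=0,i=15
  ..##. -> .   bit 6 = 0  t=0,i=0
  ..#.# -> #   bit 5 = 1  t=3,i=16
  ..#.. -> #   bit 4 = 1  t=0,i=5
  ...## -> .   bit 3 = 0  t=0,i=9
  ...#. -> #   bit 2 = 1  t=0,i=4
  ....# -> .   bit 1 = 0  t=0,i=8
  ..... -> #   bit 0 = 1  t=2,i=1
  bits 00100101011011011001001100110101 = 627938101

627938101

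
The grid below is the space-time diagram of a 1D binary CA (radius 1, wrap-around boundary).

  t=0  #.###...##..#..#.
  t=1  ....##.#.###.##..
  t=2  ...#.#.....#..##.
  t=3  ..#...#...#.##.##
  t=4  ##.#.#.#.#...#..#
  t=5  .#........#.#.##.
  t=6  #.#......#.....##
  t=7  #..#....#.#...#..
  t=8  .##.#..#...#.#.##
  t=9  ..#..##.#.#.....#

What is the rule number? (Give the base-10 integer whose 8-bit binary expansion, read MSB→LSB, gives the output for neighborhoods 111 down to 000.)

  ###|.  b7=0 t=0,i=3
  ##.|#  b6=1 t=0,i=4
  #.#|.  b5=0 t=0,i=1
  #..|#  b4=1 t=0,i=5
  .##|.  b3=0 t=0,i=2
  .#.|.  b2=0 t=0,i=0
  ..#|#  b1=1 t=0,i=7
  ...|.  b0=0 t=0,i=6
  bits 01010010 = 82

82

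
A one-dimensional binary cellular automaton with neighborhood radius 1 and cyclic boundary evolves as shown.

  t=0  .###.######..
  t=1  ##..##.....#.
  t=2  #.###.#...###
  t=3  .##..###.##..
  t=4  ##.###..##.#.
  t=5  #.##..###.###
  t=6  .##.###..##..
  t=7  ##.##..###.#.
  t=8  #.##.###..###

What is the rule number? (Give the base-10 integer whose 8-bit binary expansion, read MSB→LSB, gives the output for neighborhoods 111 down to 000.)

62

  [7] ### => .  t=0,i=2
  [6] ##. => .  t=0,i=3
  [5] #.# => #  t=0,i=4
  [4] #.. => #  t=0,i=11
  [3] .## => #  t=0,i=1
  [2] .#. => #  t=1,i=11
  [1] ..# => #  t=0,i=0
  [0] ... => .  t=0,i=12
  bits 00111110 = 62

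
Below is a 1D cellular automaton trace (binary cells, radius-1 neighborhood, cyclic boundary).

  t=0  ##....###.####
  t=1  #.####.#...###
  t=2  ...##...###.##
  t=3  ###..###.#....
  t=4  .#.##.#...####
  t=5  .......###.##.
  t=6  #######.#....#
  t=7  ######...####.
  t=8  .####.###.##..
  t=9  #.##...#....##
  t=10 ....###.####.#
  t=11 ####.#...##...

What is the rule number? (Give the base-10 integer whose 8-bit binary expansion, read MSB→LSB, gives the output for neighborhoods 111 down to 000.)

  ### -> #   bit 7 = 1  t=0,i=0
  ##. -> .   bit 6 = 0  t=0,i=1
  #.# -> .   bit 5 = 0  t=0,i=9
  #.. -> #   bit 4 = 1  t=0,i=2
  .## -> .   bit 3 = 0  t=0,i=6
  .#. -> .   bit 2 = 0  t=1,i=7
  ..# -> #   bit 1 = 1  t=0,i=5
  ... -> #   bit 0 = 1  t=0,i=3
  bits 10010011 = 147

147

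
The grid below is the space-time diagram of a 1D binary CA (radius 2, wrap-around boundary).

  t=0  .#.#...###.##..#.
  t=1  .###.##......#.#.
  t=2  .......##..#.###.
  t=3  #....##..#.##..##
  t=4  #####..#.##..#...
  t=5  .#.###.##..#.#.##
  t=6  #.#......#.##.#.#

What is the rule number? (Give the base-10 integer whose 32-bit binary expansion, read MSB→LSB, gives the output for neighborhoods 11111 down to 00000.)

1460907066

  ##### -> .   bit 31 = 0  t=4,i=2
  ####. -> #   bit 30 = 1  t=4,i=3
  ###.# -> .   bit 29 = 0  t=0,i=9
  ###.. -> #   bit 28 = 1  t=2,i=15
  ##.## -> .   bit 27 = 0  t=0,i=10
  ##.#. -> #   bit 26 = 1  t=5,i=0
  ##..# -> #   bit 25 = 1  t=0,i=13
  ##... -> #   bit 24 = 1  t=1,i=7
  #.### -> .   bit 23 = 0  t=2,i=13
  #.##. -> .   bit 22 = 0  t=0,i=11
  #.#.# -> .   bit 21 = 0  t=5,i=1
  #.#.. -> #   bit 20 = 1  t=0,i=3
  #..## -> .   bit 19 = 0  t=1,i=0
  #..#. -> .   bit 18 = 0  t=0,i=0
  #...# -> #   bit 17 = 1  t=0,i=5
  #.... -> #   bit 16 = 1  t=1,i=8
  .#### -> #   bit 15 = 1  t=4,i=1
  .###. -> .   bit 14 = 0  t=0,i=8
  .##.# -> #   bit 13 = 1  t=5,i=16
  .##.. -> .   bit 12 = 0  t=0,i=12
  .#.## -> #   bit 11 = 1  t=2,i=12
  .#.#. -> #   bit 10 = 1  t=0,i=2
  .#..# -> .   bit 9 = 0  t=0,i=16
  .#... -> .   bit 8 = 0  t=0,i=4
  ..### -> .   bit 7 = 0  t=0,i=7
  ..##. -> .   bit 6 = 0  t=2,i=7
  ..#.# -> #   bit 5 = 1  t=0,i=1
  ..#.. -> #   bit 4 = 1  t=0,i=15
  ...## -> #   bit 3 = 1  t=0,i=6
  ...#. -> .   bit 2 = 0  t=1,i=12
  ....# -> #   bit 1 = 1  t=1,i=11
  ..... -> .   bit 0 = 0  t=1,i=9
  bits 01010111000100111010110000111010 = 1460907066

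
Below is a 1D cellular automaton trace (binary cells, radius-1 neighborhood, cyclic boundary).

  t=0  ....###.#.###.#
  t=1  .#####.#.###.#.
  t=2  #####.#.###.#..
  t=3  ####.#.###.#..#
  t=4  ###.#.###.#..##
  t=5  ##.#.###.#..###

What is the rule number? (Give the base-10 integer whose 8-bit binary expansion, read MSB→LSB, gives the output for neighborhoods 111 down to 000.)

171

  ### -> #   bit 7 = 1  t=0,i=5
  ##. -> .   bit 6 = 0  t=0,i=6
  #.# -> #   bit 5 = 1  t=0,i=7
  #.. -> .   bit 4 = 0  t=0,i=0
  .## -> #   bit 3 = 1  t=0,i=4
  .#. -> .   bit 2 = 0  t=0,i=8
  ..# -> #   bit 1 = 1  t=0,i=3
  ... -> #   bit 0 = 1  t=0,i=1
  bits 10101011 = 171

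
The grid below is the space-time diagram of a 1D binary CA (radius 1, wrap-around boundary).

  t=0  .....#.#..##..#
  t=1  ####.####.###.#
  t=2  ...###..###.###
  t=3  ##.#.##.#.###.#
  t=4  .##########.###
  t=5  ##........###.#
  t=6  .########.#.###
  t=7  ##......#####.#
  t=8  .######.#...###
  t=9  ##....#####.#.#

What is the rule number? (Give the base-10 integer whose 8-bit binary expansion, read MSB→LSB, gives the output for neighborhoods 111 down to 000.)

125

  ###|.  b7=0 t=1,i=0
  ##.|#  b6=1 t=0,i=11
  #.#|#  b5=1 t=0,i=6
  #..|#  b4=1 t=0,i=0
  .##|#  b3=1 t=0,i=10
  .#.|#  b2=1 t=0,i=5
  ..#|.  b1=0 t=0,i=4
  ...|#  b0=1 t=0,i=1
  bits 01111101 = 125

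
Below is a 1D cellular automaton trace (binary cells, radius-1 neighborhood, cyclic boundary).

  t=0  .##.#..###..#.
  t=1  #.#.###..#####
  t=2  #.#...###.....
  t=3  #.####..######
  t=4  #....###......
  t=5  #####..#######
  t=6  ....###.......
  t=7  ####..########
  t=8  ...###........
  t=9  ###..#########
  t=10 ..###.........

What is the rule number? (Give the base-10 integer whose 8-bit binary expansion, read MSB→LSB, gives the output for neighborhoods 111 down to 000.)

  [7] ### => .  t=0,i=8
  [6] ##. => #  t=0,i=2
  [5] #.# => .  t=0,i=3
  [4] #.. => #  t=0,i=5
  [3] .## => .  t=0,i=1
  [2] .#. => #  t=0,i=4
  [1] ..# => #  t=0,i=0
  [0] ... => #  t=2,i=4
  bits 01010111 = 87

87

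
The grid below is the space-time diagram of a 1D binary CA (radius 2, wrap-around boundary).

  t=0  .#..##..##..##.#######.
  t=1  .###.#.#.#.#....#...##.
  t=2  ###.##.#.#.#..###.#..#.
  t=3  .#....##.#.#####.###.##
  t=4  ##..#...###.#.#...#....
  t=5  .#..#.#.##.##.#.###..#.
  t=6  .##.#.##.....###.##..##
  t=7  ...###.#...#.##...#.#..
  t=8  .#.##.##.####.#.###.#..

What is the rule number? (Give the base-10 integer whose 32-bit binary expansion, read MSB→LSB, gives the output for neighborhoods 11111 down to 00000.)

1413143222

  nb #####: next=.  (t=0,i=17, bit31=0)
  nb ####.: next=#  (t=0,i=20, bit30=1)
  nb ###.#: next=.  (t=1,i=3, bit29=0)
  nb ###..: next=#  (t=0,i=21, bit28=1)
  nb ##.##: next=.  (t=0,i=14, bit27=0)
  nb ##.#.: next=#  (t=1,i=4, bit26=1)
  nb ##..#: next=.  (t=0,i=6, bit25=0)
  nb ##...: next=.  (t=6,i=8, bit24=0)
  nb #.###: next=.  (t=0,i=15, bit23=0)
  nb #.##.: next=.  (t=2,i=4, bit22=0)
  nb #.#.#: next=#  (t=1,i=5, bit21=1)
  nb #.#..: next=#  (t=1,i=11, bit20=1)
  nb #..##: next=#  (t=0,i=3, bit19=1)
  nb #..#.: next=.  (t=0,i=0, bit18=0)
  nb #...#: next=#  (t=1,i=18, bit17=1)
  nb #....: next=.  (t=1,i=13, bit16=0)
  nb .####: next=#  (t=0,i=16, bit15=1)
  nb .###.: next=#  (t=1,i=2, bit14=1)
  nb .##.#: next=.  (t=0,i=13, bit13=0)
  nb .##..: next=#  (t=0,i=5, bit12=1)
  nb .#.##: next=#  (t=2,i=22, bit11=1)
  nb .#.#.: next=.  (t=1,i=6, bit10=0)
  nb .#..#: next=#  (t=0,i=2, bit9=1)
  nb .#...: next=.  (t=1,i=12, bit8=0)
  nb ..###: next=#  (t=1,i=1, bit7=1)
  nb ..##.: next=.  (t=0,i=4, bit6=0)
  nb ..#.#: next=#  (t=2,i=21, bit5=1)
  nb ..#..: next=#  (t=0,i=1, bit4=1)
  nb ...##: next=.  (t=1,i=19, bit3=0)
  nb ...#.: next=#  (t=1,i=15, bit2=1)
  nb ....#: next=#  (t=1,i=14, bit1=1)
  nb .....: next=.  (t=6,i=10, bit0=0)
  bits 01010100001110101101101010110110 = 1413143222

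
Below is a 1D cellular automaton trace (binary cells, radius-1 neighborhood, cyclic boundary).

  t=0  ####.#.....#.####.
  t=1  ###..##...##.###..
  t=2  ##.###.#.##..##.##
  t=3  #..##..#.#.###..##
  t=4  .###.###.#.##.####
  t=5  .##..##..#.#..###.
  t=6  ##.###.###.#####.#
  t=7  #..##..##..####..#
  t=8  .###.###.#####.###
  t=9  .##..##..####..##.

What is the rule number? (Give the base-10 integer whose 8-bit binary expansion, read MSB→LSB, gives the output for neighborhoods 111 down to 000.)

  ###|#  b7=1 t=0,i=1
  ##.|.  b6=0 t=0,i=3
  #.#|.  b5=0 t=0,i=4
  #..|#  b4=1 t=0,i=6
  .##|#  b3=1 t=0,i=0
  .#.|#  b2=1 t=0,i=5
  ..#|#  b1=1 t=0,i=10
  ...|.  b0=0 t=0,i=7
  bits 10011110 = 158

158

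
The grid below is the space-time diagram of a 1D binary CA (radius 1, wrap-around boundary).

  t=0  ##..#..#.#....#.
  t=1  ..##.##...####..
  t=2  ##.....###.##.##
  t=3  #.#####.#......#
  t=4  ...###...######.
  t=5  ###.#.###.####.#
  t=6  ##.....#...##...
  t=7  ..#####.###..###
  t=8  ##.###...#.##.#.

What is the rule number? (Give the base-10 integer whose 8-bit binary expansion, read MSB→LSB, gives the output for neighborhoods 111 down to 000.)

147

  [7] ### => #  t=1,i=11
  [6] ##. => .  t=0,i=1
  [5] #.# => .  t=0,i=8
  [4] #.. => #  t=0,i=2
  [3] .## => .  t=0,i=0
  [2] .#. => .  t=0,i=4
  [1] ..# => #  t=0,i=3
  [0] ... => #  t=0,i=11
  bits 10010011 = 147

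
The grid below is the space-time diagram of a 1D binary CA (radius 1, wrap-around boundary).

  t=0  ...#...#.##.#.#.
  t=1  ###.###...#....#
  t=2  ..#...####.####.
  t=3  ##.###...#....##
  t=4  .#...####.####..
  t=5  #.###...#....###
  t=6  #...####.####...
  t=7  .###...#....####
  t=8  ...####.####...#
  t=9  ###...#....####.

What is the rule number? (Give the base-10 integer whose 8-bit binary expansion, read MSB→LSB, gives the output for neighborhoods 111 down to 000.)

83

  [7] ### => .  t=1,i=0
  [6] ##. => #  t=0,i=10
  [5] #.# => .  t=0,i=8
  [4] #.. => #  t=0,i=4
  [3] .## => .  t=0,i=9
  [2] .#. => .  t=0,i=3
  [1] ..# => #  t=0,i=2
  [0] ... => #  t=0,i=0
  bits 01010011 = 83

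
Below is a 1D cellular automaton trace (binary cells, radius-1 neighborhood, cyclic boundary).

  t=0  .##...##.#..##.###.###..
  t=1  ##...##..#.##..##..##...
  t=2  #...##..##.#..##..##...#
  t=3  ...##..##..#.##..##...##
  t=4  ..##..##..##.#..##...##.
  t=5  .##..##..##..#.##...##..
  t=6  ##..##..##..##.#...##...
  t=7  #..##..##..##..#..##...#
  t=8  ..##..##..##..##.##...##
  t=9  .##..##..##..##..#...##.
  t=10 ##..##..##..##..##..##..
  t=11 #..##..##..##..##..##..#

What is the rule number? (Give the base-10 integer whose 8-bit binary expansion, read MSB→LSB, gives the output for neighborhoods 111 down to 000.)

  nb ###: next=#  (t=0,i=16, bit7=1)
  nb ##.: next=.  (t=0,i=2, bit6=0)
  nb #.#: next=.  (t=0,i=8, bit5=0)
  nb #..: next=.  (t=0,i=3, bit4=0)
  nb .##: next=#  (t=0,i=1, bit3=1)
  nb .#.: next=#  (t=0,i=9, bit2=1)
  nb ..#: next=#  (t=0,i=0, bit1=1)
  nb ...: next=.  (t=0,i=4, bit0=0)
  bits 10001110 = 142

142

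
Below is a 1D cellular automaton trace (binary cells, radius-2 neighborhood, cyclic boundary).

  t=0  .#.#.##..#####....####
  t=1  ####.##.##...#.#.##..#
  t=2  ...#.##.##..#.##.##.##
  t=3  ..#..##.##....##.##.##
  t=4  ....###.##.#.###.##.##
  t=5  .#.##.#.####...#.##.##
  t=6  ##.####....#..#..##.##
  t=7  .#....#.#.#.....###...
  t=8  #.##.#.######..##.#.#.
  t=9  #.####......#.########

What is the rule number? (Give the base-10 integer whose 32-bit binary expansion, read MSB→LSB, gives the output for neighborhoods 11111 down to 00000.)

880358860

  #####|.  b31=0 t=0,i=11
  ####.|.  b30=0 t=0,i=12
  ###.#|#  b29=1 t=0,i=21
  ###..|#  b28=1 t=0,i=13
  ##.##|.  b27=0 t=1,i=4
  ##.#.|#  b26=1 t=0,i=0
  ##..#|.  b25=0 t=0,i=7
  ##...|.  b24=0 t=0,i=14
  #.###|.  b23=0 t=4,i=13
  #.##.|#  b22=1 t=0,i=5
  #.#.#|#  b21=1 t=0,i=1
  #.#..|#  b20=1 t=7,i=10
  #..##|#  b19=1 t=0,i=8
  #..#.|.  b18=0 t=2,i=11
  #...#|.  b17=0 t=1,i=11
  #....|#  b16=1 t=0,i=15
  .####|.  b15=0 t=0,i=10
  .###.|.  b14=0 t=4,i=5
  .##.#|#  b13=1 t=1,i=6
  .##..|#  b12=1 t=0,i=6
  .#.##|.  b11=0 t=0,i=4
  .#.#.|#  b10=1 t=0,i=2
  .#..#|.  b9=0 t=3,i=3
  .#...|#  b8=1 t=7,i=2
  ..###|#  b7=1 t=0,i=9
  ..##.|#  b6=1 t=3,i=5
  ..#.#|.  b5=0 t=1,i=13
  ..#..|.  b4=0 t=3,i=2
  ...##|#  b3=1 t=0,i=17
  ...#.|#  b2=1 t=1,i=12
  ....#|.  b1=0 t=0,i=16
  .....|.  b0=0 t=7,i=13
  bits 00110100011110010011010111001100 = 880358860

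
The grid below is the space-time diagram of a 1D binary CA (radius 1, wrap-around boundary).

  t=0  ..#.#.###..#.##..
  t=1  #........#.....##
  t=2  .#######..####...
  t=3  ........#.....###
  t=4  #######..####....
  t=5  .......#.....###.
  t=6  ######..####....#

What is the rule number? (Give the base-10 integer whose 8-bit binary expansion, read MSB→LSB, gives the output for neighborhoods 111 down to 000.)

17

  ###|.  b7=0 t=0,i=7
  ##.|.  b6=0 t=0,i=8
  #.#|.  b5=0 t=0,i=3
  #..|#  b4=1 t=0,i=9
  .##|.  b3=0 t=0,i=6
  .#.|.  b2=0 t=0,i=2
  ..#|.  b1=0 t=0,i=1
  ...|#  b0=1 t=0,i=0
  bits 00010001 = 17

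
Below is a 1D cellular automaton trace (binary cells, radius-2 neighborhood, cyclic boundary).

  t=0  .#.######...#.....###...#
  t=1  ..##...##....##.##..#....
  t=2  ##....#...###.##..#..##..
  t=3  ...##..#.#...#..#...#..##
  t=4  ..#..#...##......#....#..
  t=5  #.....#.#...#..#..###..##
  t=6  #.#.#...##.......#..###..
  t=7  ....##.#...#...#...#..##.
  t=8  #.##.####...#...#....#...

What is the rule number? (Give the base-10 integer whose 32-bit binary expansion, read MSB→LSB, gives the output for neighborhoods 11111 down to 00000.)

  #####|.  b31=0 t=0,i=5
  ####.|#  b30=1 t=0,i=7
  ###.#|.  b29=0 t=2,i=12
  ###..|#  b28=1 t=0,i=8
  ##.##|#  b27=1 t=1,i=15
  ##.#.|#  b26=1 t=7,i=6
  ##..#|#  b25=1 t=1,i=18
  ##...|.  b24=0 t=0,i=9
  #.###|#  b23=1 t=0,i=3
  #.##.|.  b22=0 t=1,i=16
  #.#.#|.  b21=0 t=0,i=1
  #.#..|#  b20=1 t=3,i=9
  #..##|#  b19=1 t=2,i=20
  #..#.|.  b18=0 t=1,i=19
  #...#|.  b17=0 t=0,i=10
  #....|#  b16=1 t=0,i=14
  .####|.  b15=0 t=0,i=4
  .###.|.  b14=0 t=0,i=19
  .##.#|#  b13=1 t=1,i=14
  .##..|.  b12=0 t=1,i=3
  .#.##|#  b11=1 t=0,i=2
  .#.#.|.  b10=0 t=0,i=0
  .#..#|.  b9=0 t=2,i=19
  .#...|#  b8=1 t=0,i=13
  ..###|.  b7=0 t=0,i=18
  ..##.|.  b6=0 t=1,i=2
  ..#.#|.  b5=0 t=0,i=24
  ..#..|.  b4=0 t=0,i=12
  ...##|#  b3=1 t=0,i=17
  ...#.|.  b2=0 t=0,i=11
  ....#|#  b1=1 t=0,i=16
  .....|.  b0=0 t=0,i=15
  bits 01011110100110010010100100001010 = 1587095818

1587095818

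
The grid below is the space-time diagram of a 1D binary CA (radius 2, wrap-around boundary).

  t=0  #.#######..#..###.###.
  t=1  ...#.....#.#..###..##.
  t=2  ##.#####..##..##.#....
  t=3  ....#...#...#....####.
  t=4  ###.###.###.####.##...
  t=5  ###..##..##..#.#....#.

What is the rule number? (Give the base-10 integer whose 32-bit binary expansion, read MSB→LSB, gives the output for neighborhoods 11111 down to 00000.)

  #####|.  b31=0 t=0,i=4
  ####.|.  b30=0 t=0,i=7
  ###.#|#  b29=1 t=0,i=16
  ###..|.  b28=0 t=0,i=8
  ##.##|.  b27=0 t=0,i=17
  ##.#.|.  b26=0 t=0,i=21
  ##..#|#  b25=1 t=0,i=9
  ##...|.  b24=0 t=1,i=21
  #.###|.  b23=0 t=0,i=2
  #.##.|.  b22=0 t=4,i=17
  #.#.#|.  b21=0 t=0,i=0
  #.#..|#  b20=1 t=1,i=11
  #..##|.  b19=0 t=0,i=13
  #..#.|.  b18=0 t=0,i=10
  #...#|#  b17=1 t=3,i=6
  #....|#  b16=1 t=1,i=0
  .####|#  b15=1 t=0,i=3
  .###.|#  b14=1 t=0,i=15
  .##.#|.  b13=0 t=2,i=1
  .##..|.  b12=0 t=1,i=20
  .#.##|.  b11=0 t=0,i=1
  .#.#.|#  b10=1 t=1,i=10
  .#..#|.  b9=0 t=0,i=12
  .#...|#  b8=1 t=1,i=4
  ..###|#  b7=1 t=0,i=14
  ..##.|.  b6=0 t=1,i=19
  ..#.#|.  b5=0 t=1,i=9
  ..#..|#  b4=1 t=0,i=11
  ...##|.  b3=0 t=2,i=21
  ...#.|.  b2=0 t=1,i=2
  ....#|#  b1=1 t=1,i=1
  .....|#  b0=1 t=1,i=6
  bits 00100010000100111100010110010011 = 571721107

571721107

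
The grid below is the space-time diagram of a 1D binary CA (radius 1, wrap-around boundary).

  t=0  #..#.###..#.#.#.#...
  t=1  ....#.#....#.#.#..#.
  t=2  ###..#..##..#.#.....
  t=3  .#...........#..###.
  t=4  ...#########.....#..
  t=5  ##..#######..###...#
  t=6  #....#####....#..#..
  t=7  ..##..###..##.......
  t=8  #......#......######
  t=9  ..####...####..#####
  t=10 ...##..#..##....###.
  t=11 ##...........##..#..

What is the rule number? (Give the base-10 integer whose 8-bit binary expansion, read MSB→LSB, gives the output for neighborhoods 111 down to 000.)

  nb ###: next=#  (t=0,i=6, bit7=1)
  nb ##.: next=.  (t=0,i=7, bit6=0)
  nb #.#: next=#  (t=0,i=4, bit5=1)
  nb #..: next=.  (t=0,i=1, bit4=0)
  nb .##: next=.  (t=0,i=5, bit3=0)
  nb .#.: next=.  (t=0,i=0, bit2=0)
  nb ..#: next=.  (t=0,i=2, bit1=0)
  nb ...: next=#  (t=0,i=18, bit0=1)
  bits 10100001 = 161

161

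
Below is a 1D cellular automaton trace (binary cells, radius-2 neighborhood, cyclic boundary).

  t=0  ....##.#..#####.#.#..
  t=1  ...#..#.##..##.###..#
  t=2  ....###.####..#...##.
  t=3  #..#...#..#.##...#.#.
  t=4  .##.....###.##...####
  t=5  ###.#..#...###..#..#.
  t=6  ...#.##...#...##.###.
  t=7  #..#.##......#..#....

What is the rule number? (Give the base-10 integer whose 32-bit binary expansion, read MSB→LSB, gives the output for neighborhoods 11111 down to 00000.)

3463255592

  #####|#  b31=1 t=0,i=12
  ####.|#  b30=1 t=0,i=13
  ###.#|.  b29=0 t=0,i=14
  ###..|.  b28=0 t=1,i=17
  ##.##|#  b27=1 t=1,i=14
  ##.#.|#  b26=1 t=0,i=6
  ##..#|#  b25=1 t=1,i=10
  ##...|.  b24=0 t=2,i=20
  #.###|.  b23=0 t=1,i=15
  #.##.|#  b22=1 t=1,i=8
  #.#.#|#  b21=1 t=0,i=16
  #.#..|.  b20=0 t=0,i=7
  #..##|#  b19=1 t=0,i=9
  #..#.|#  b18=1 t=1,i=5
  #...#|.  b17=0 t=1,i=1
  #....|#  b16=1 t=0,i=20
  .####|.  b15=0 t=0,i=11
  .###.|.  b14=0 t=1,i=16
  .##.#|.  b13=0 t=0,i=5
  .##..|#  b12=1 t=1,i=9
  .#.##|.  b11=0 t=1,i=7
  .#.#.|#  b10=1 t=0,i=17
  .#..#|#  b9=1 t=0,i=8
  .#...|.  b8=0 t=0,i=19
  ..###|.  b7=0 t=0,i=10
  ..##.|.  b6=0 t=0,i=4
  ..#.#|#  b5=1 t=1,i=6
  ..#..|.  b4=0 t=1,i=3
  ...##|#  b3=1 t=0,i=3
  ...#.|.  b2=0 t=1,i=2
  ....#|.  b1=0 t=0,i=2
  .....|.  b0=0 t=0,i=0
  bits 11001110011011010001011000101000 = 3463255592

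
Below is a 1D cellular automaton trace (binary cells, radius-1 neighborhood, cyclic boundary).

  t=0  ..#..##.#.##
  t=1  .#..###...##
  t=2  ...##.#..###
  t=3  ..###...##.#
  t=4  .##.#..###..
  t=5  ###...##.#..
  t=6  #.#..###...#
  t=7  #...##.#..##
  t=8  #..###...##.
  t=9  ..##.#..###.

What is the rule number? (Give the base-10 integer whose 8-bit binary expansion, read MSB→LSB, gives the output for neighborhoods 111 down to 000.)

  [7] ### => .  t=1,i=5
  [6] ##. => #  t=0,i=6
  [5] #.# => .  t=0,i=7
  [4] #.. => .  t=0,i=0
  [3] .## => #  t=0,i=5
  [2] .#. => .  t=0,i=2
  [1] ..# => #  t=0,i=1
  [0] ... => .  t=1,i=8
  bits 01001010 = 74

74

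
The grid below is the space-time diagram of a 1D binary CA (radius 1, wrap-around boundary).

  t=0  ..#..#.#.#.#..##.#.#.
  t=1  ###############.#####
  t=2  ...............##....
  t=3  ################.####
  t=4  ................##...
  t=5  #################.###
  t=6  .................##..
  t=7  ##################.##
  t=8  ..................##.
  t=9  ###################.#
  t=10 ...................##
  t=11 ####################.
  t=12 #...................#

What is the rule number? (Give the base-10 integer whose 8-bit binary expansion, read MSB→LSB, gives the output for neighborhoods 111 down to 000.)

  ###|.  b7=0 t=1,i=0
  ##.|.  b6=0 t=0,i=15
  #.#|#  b5=1 t=0,i=6
  #..|#  b4=1 t=0,i=3
  .##|#  b3=1 t=0,i=14
  .#.|#  b2=1 t=0,i=2
  ..#|#  b1=1 t=0,i=1
  ...|#  b0=1 t=0,i=0
  bits 00111111 = 63

63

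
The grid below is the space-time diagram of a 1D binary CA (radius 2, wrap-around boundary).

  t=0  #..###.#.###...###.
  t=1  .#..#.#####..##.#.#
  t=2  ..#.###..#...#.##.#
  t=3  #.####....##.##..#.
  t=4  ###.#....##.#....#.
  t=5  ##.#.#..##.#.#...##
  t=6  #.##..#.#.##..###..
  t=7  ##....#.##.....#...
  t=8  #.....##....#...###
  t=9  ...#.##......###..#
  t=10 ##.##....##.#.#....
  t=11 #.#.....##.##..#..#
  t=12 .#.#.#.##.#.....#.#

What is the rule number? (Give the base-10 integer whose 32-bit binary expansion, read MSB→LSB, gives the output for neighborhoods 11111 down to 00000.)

1285704553

  #####|.  b31=0 t=1,i=8
  ####.|#  b30=1 t=1,i=9
  ###.#|.  b29=0 t=0,i=5
  ###..|.  b28=0 t=0,i=11
  ##.##|#  b27=1 t=3,i=12
  ##.#.|#  b26=1 t=0,i=6
  ##..#|.  b25=0 t=1,i=11
  ##...|.  b24=0 t=0,i=12
  #.###|#  b23=1 t=0,i=9
  #.##.|.  b22=0 t=2,i=15
  #.#.#|#  b21=1 t=0,i=7
  #.#..|.  b20=0 t=0,i=0
  #..##|.  b19=0 t=0,i=2
  #..#.|.  b18=0 t=1,i=3
  #...#|#  b17=1 t=0,i=13
  #....|.  b16=0 t=3,i=7
  .####|.  b15=0 t=1,i=7
  .###.|#  b14=1 t=0,i=4
  .##.#|.  b13=0 t=1,i=14
  .##..|.  b12=0 t=3,i=14
  .#.##|#  b11=1 t=0,i=8
  .#.#.|.  b10=0 t=1,i=0
  .#..#|#  b9=1 t=0,i=1
  .#...|#  b8=1 t=2,i=10
  ..###|.  b7=0 t=0,i=3
  ..##.|#  b6=1 t=1,i=13
  ..#.#|#  b5=1 t=1,i=4
  ..#..|.  b4=0 t=2,i=9
  ...##|#  b3=1 t=0,i=14
  ...#.|.  b2=0 t=2,i=12
  ....#|.  b1=0 t=3,i=8
  .....|#  b0=1 t=7,i=12
  bits 01001100101000100100101101101001 = 1285704553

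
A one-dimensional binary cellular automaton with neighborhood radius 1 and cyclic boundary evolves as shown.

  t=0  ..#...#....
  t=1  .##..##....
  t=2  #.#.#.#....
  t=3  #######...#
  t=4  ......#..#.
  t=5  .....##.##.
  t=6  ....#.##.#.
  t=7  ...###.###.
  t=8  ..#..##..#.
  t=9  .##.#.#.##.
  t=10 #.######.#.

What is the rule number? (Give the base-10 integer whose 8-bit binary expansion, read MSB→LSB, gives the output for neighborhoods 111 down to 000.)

  ### -> .   bit 7 = 0  t=3,i=0
  ##. -> #   bit 6 = 1  t=1,i=2
  #.# -> #   bit 5 = 1  t=2,i=1
  #.. -> .   bit 4 = 0  t=0,i=3
  .## -> .   bit 3 = 0  t=1,i=1
  .#. -> #   bit 2 = 1  t=0,i=2
  ..# -> #   bit 1 = 1  t=0,i=1
  ... -> .   bit 0 = 0  t=0,i=0
  bits 01100110 = 102

102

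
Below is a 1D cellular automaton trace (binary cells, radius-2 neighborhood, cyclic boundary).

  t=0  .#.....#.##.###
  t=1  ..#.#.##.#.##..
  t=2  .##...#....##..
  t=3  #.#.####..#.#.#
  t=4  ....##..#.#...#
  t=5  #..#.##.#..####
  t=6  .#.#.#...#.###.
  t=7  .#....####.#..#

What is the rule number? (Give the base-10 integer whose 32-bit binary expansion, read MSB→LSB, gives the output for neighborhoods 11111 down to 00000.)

2328007613

  #####|#  b31=1 t=5,i=13
  ####.|.  b30=0 t=3,i=6
  ###.#|.  b29=0 t=0,i=14
  ###..|.  b28=0 t=3,i=7
  ##.##|#  b27=1 t=0,i=11
  ##.#.|.  b26=0 t=0,i=0
  ##..#|#  b25=1 t=3,i=8
  ##...|.  b24=0 t=1,i=13
  #.###|#  b23=1 t=0,i=12
  #.##.|#  b22=1 t=0,i=9
  #.#.#|.  b21=0 t=1,i=4
  #.#..|.  b20=0 t=0,i=1
  #..##|.  b19=0 t=5,i=10
  #..#.|.  b18=0 t=3,i=9
  #...#|#  b17=1 t=2,i=4
  #....|.  b16=0 t=0,i=3
  .####|#  b15=1 t=3,i=5
  .###.|.  b14=0 t=0,i=13
  .##.#|.  b13=0 t=0,i=10
  .##..|#  b12=1 t=1,i=12
  .#.##|.  b11=0 t=0,i=8
  .#.#.|.  b10=0 t=1,i=3
  .#..#|#  b9=1 t=5,i=9
  .#...|#  b8=1 t=0,i=2
  ..###|#  b7=1 t=5,i=11
  ..##.|.  b6=0 t=2,i=1
  ..#.#|#  b5=1 t=0,i=7
  ..#..|#  b4=1 t=2,i=6
  ...##|#  b3=1 t=2,i=0
  ...#.|#  b2=1 t=0,i=6
  ....#|.  b1=0 t=0,i=5
  .....|#  b0=1 t=0,i=4
  bits 10001010110000101001001110111101 = 2328007613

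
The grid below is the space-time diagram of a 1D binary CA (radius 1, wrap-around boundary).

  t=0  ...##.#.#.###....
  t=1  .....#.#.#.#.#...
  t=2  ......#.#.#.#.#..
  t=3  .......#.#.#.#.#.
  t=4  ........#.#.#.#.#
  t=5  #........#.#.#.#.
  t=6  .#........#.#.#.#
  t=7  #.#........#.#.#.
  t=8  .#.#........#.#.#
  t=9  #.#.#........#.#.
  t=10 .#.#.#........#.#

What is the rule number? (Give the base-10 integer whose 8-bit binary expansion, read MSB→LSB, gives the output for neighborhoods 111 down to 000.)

176

  ###|#  b7=1 t=0,i=11
  ##.|.  b6=0 t=0,i=4
  #.#|#  b5=1 t=0,i=5
  #..|#  b4=1 t=0,i=13
  .##|.  b3=0 t=0,i=3
  .#.|.  b2=0 t=0,i=6
  ..#|.  b1=0 t=0,i=2
  ...|.  b0=0 t=0,i=0
  bits 10110000 = 176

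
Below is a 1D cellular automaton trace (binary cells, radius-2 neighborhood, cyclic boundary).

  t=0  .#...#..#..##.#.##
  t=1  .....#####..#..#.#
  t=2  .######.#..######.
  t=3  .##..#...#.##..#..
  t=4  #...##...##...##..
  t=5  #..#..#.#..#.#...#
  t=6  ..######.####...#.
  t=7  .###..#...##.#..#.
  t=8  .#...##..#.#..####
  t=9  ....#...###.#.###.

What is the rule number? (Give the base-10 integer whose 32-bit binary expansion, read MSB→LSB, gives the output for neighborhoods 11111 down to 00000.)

  [31] ##### => .  t=1,i=7
  [30] ####. => #  t=1,i=8
  [29] ###.# => .  t=2,i=6
  [28] ###.. => .  t=1,i=9
  [27] ##.## => .  t=6,i=8
  [26] ##.#. => .  t=0,i=0
  [25] ##..# => .  t=1,i=10
  [24] ##... => #  t=4,i=6
  [23] #.### => .  t=6,i=9
  [22] #.##. => .  t=0,i=16
  [21] #.#.# => .  t=0,i=14
  [20] #.#.. => .  t=0,i=1
  [19] #..## => .  t=0,i=10
  [18] #..#. => #  t=0,i=7
  [17] #...# => .  t=0,i=3
  [16] #.... => #  t=1,i=1
  [15] .#### => #  t=1,i=6
  [14] .###. => .  t=7,i=2
  [13] .##.# => #  t=0,i=12
  [12] .##.. => .  t=3,i=2
  [11] .#.## => #  t=0,i=15
  [10] .#.#. => #  t=1,i=16
  [9] .#..# => #  t=0,i=6
  [8] .#... => .  t=0,i=2
  [7] ..### => #  t=1,i=5
  [6] ..##. => .  t=0,i=11
  [5] ..#.# => #  t=1,i=15
  [4] ..#.. => #  t=0,i=5
  [3] ...## => #  t=1,i=4
  [2] ...#. => .  t=0,i=4
  [1] ....# => #  t=1,i=3
  [0] ..... => #  t=1,i=2
  bits 01000001000001011010111010111011 = 1090891451

1090891451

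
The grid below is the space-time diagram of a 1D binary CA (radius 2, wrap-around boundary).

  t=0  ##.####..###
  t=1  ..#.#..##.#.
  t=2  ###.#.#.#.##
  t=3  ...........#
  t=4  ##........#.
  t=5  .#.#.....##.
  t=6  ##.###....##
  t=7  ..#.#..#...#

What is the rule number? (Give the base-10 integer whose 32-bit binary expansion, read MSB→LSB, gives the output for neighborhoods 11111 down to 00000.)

169865508

  ##### -> .   bit 31 = 0  t=0,i=11
  ####. -> .   bit 30 = 0  t=0,i=0
  ###.# -> .   bit 29 = 0  t=0,i=1
  ###.. -> .   bit 28 = 0  t=0,i=6
  ##.## -> #   bit 27 = 1  t=0,i=2
  ##.#. -> .   bit 26 = 0  t=1,i=9
  ##..# -> #   bit 25 = 1  t=0,i=7
  ##... -> .   bit 24 = 0  t=4,i=2
  #.### -> .   bit 23 = 0  t=0,i=3
  #.##. -> .   bit 22 = 0  t=4,i=0
  #.#.# -> .   bit 21 = 0  t=2,i=4
  #.#.. -> #   bit 20 = 1  t=1,i=4
  #..## -> #   bit 19 = 1  t=0,i=8
  #..#. -> #   bit 18 = 1  t=5,i=0
  #...# -> #   bit 17 = 1  t=1,i=0
  #.... -> #   bit 16 = 1  t=3,i=1
  .#### -> #   bit 15 = 1  t=0,i=4
  .###. -> #   bit 14 = 1  t=6,i=4
  .##.# -> #   bit 13 = 1  t=1,i=8
  .##.. -> #   bit 12 = 1  t=4,i=1
  .#.## -> .   bit 11 = 0  t=2,i=9
  .#.#. -> .   bit 10 = 0  t=1,i=3
  .#..# -> .   bit 9 = 0  t=1,i=5
  .#... -> #   bit 8 = 1  t=1,i=11
  ..### -> .   bit 7 = 0  t=0,i=9
  ..##. -> .   bit 6 = 0  t=1,i=7
  ..#.# -> #   bit 5 = 1  t=1,i=2
  ..#.. -> .   bit 4 = 0  t=3,i=11
  ...## -> .   bit 3 = 0  t=5,i=8
  ...#. -> #   bit 2 = 1  t=1,i=1
  ....# -> .   bit 1 = 0  t=3,i=9
  ..... -> .   bit 0 = 0  t=3,i=2
  bits 00001010000111111111000100100100 = 169865508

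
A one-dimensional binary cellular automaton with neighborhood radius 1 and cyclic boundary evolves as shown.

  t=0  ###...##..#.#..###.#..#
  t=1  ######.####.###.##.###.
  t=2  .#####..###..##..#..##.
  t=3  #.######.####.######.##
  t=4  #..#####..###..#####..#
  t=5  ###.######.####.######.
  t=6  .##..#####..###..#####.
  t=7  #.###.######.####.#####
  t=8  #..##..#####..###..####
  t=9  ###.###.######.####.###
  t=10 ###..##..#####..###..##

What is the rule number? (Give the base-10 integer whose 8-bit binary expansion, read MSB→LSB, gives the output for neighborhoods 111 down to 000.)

215

  nb ###: next=#  (t=0,i=0, bit7=1)
  nb ##.: next=#  (t=0,i=2, bit6=1)
  nb #.#: next=.  (t=0,i=11, bit5=0)
  nb #..: next=#  (t=0,i=3, bit4=1)
  nb .##: next=.  (t=0,i=6, bit3=0)
  nb .#.: next=#  (t=0,i=10, bit2=1)
  nb ..#: next=#  (t=0,i=5, bit1=1)
  nb ...: next=#  (t=0,i=4, bit0=1)
  bits 11010111 = 215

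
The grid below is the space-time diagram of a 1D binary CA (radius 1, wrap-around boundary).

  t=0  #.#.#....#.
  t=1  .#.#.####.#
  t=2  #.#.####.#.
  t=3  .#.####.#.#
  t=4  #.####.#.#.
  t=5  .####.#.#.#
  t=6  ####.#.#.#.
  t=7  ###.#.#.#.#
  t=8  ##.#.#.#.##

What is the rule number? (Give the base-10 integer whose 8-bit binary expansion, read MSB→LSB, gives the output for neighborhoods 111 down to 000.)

187

  [7] ### => #  t=1,i=6
  [6] ##. => .  t=1,i=8
  [5] #.# => #  t=0,i=1
  [4] #.. => #  t=0,i=5
  [3] .## => #  t=1,i=5
  [2] .#. => .  t=0,i=0
  [1] ..# => #  t=0,i=8
  [0] ... => #  t=0,i=6
  bits 10111011 = 187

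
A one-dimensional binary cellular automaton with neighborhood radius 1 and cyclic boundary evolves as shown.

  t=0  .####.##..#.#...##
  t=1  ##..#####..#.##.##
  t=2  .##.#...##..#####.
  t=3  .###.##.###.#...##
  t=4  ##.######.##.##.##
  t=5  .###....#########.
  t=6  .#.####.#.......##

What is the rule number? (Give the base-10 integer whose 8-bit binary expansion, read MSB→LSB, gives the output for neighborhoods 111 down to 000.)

121

  ###|.  b7=0 t=0,i=2
  ##.|#  b6=1 t=0,i=4
  #.#|#  b5=1 t=0,i=0
  #..|#  b4=1 t=0,i=8
  .##|#  b3=1 t=0,i=1
  .#.|.  b2=0 t=0,i=10
  ..#|.  b1=0 t=0,i=9
  ...|#  b0=1 t=0,i=14
  bits 01111001 = 121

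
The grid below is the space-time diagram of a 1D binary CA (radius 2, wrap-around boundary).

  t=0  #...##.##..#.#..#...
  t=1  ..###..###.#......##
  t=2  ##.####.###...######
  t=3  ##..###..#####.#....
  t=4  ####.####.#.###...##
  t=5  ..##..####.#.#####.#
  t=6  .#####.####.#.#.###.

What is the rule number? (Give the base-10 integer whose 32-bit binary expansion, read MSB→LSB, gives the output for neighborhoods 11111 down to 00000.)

  #####|.  b31=0 t=2,i=16
  ####.|#  b30=1 t=2,i=0
  ###.#|#  b29=1 t=1,i=9
  ###..|#  b28=1 t=1,i=4
  ##.##|.  b27=0 t=0,i=6
  ##.#.|#  b26=1 t=1,i=10
  ##..#|#  b25=1 t=0,i=9
  ##...|#  b24=1 t=2,i=11
  #.###|.  b23=0 t=2,i=3
  #.##.|#  b22=1 t=0,i=7
  #.#.#|.  b21=0 t=4,i=10
  #.#..|.  b20=0 t=0,i=13
  #..##|#  b19=1 t=1,i=1
  #..#.|.  b18=0 t=0,i=10
  #...#|#  b17=1 t=0,i=2
  #....|.  b16=0 t=1,i=13
  .####|#  b15=1 t=2,i=4
  .###.|#  b14=1 t=1,i=3
  .##.#|.  b13=0 t=0,i=5
  .##..|#  b12=1 t=0,i=8
  .#.##|#  b11=1 t=4,i=11
  .#.#.|.  b10=0 t=0,i=12
  .#..#|.  b9=0 t=0,i=14
  .#...|.  b8=0 t=0,i=1
  ..###|.  b7=0 t=1,i=2
  ..##.|#  b6=1 t=0,i=4
  ..#.#|#  b5=1 t=0,i=11
  ..#..|.  b4=0 t=0,i=0
  ...##|#  b3=1 t=0,i=3
  ...#.|#  b2=1 t=0,i=19
  ....#|#  b1=1 t=1,i=16
  .....|#  b0=1 t=1,i=14
  bits 01110111010010101101100001101111 = 2001393775

2001393775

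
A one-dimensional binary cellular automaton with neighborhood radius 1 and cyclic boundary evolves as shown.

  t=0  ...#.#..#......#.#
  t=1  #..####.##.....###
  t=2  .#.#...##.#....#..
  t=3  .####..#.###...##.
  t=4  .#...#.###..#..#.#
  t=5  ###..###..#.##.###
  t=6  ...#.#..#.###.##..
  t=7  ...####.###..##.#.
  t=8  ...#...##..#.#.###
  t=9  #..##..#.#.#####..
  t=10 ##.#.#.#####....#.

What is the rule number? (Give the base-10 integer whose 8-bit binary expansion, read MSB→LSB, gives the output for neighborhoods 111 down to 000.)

60

  ###|.  b7=0 t=1,i=4
  ##.|.  b6=0 t=1,i=0
  #.#|#  b5=1 t=0,i=4
  #..|#  b4=1 t=0,i=0
  .##|#  b3=1 t=1,i=3
  .#.|#  b2=1 t=0,i=3
  ..#|.  b1=0 t=0,i=2
  ...|.  b0=0 t=0,i=1
  bits 00111100 = 60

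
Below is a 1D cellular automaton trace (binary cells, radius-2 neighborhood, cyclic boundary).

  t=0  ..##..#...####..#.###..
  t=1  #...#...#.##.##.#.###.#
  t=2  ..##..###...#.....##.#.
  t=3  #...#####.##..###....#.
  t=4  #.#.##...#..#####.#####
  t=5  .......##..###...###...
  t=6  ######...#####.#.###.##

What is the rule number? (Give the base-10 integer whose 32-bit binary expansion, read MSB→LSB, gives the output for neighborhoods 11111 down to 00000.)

  ##### -> .   bit 31 = 0  t=3,i=6
  ####. -> .   bit 30 = 0  t=0,i=12
  ###.# -> .   bit 29 = 0  t=1,i=20
  ###.. -> #   bit 28 = 1  t=0,i=13
  ##.## -> #   bit 27 = 1  t=1,i=12
  ##.#. -> .   bit 26 = 0  t=1,i=15
  ##..# -> #   bit 25 = 1  t=0,i=4
  ##... -> .   bit 24 = 0  t=0,i=21
  #.### -> #   bit 23 = 1  t=0,i=18
  #.##. -> .   bit 22 = 0  t=1,i=10
  #.#.# -> .   bit 21 = 0  t=1,i=16
  #.#.. -> #   bit 20 = 1  t=2,i=21
  #..## -> #   bit 19 = 1  t=2,i=5
  #..#. -> .   bit 18 = 0  t=0,i=5
  #...# -> #   bit 17 = 1  t=0,i=8
  #.... -> #   bit 16 = 1  t=0,i=22
  .#### -> #   bit 15 = 1  t=0,i=11
  .###. -> #   bit 14 = 1  t=0,i=19
  .##.# -> .   bit 13 = 0  t=1,i=11
  .##.. -> .   bit 12 = 0  t=0,i=3
  .#.## -> .   bit 11 = 0  t=0,i=17
  .#.#. -> #   bit 10 = 1  t=3,i=22
  .#..# -> .   bit 9 = 0  t=4,i=10
  .#... -> .   bit 8 = 0  t=0,i=7
  ..### -> #   bit 7 = 1  t=0,i=10
  ..##. -> .   bit 6 = 0  t=0,i=2
  ..#.# -> #   bit 5 = 1  t=0,i=16
  ..#.. -> .   bit 4 = 0  t=0,i=6
  ...## -> .   bit 3 = 0  t=0,i=1
  ...#. -> #   bit 2 = 1  t=1,i=3
  ....# -> #   bit 1 = 1  t=0,i=0
  ..... -> #   bit 0 = 1  t=2,i=15
  bits 00011010100110111100010010100111 = 446416039

446416039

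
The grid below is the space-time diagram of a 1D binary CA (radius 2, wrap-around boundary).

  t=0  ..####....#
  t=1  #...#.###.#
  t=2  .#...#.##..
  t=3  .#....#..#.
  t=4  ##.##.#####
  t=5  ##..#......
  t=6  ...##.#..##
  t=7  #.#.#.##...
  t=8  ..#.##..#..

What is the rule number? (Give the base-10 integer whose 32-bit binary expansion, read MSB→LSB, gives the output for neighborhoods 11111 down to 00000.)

  ##### -> .   bit 31 = 0  t=4,i=8
  ####. -> #   bit 30 = 1  t=0,i=4
  ###.# -> #   bit 29 = 1  t=1,i=8
  ###.. -> .   bit 28 = 0  t=0,i=5
  ##.## -> .   bit 27 = 0  t=1,i=9
  ##.#. -> .   bit 26 = 0  t=6,i=5
  ##..# -> .   bit 25 = 0  t=5,i=2
  ##... -> #   bit 24 = 1  t=0,i=6
  #.### -> .   bit 23 = 0  t=1,i=6
  #.##. -> .   bit 22 = 0  t=1,i=10
  #.#.# -> #   bit 21 = 1  t=7,i=2
  #.#.. -> #   bit 20 = 1  t=6,i=6
  #..## -> .   bit 19 = 0  t=0,i=1
  #..#. -> #   bit 18 = 1  t=3,i=0
  #...# -> .   bit 17 = 0  t=1,i=2
  #.... -> #   bit 16 = 1  t=0,i=7
  .#### -> .   bit 15 = 0  t=0,i=3
  .###. -> #   bit 14 = 1  t=1,i=7
  .##.# -> #   bit 13 = 1  t=4,i=4
  .##.. -> .   bit 12 = 0  t=1,i=0
  .#.## -> #   bit 11 = 1  t=1,i=5
  .#.#. -> .   bit 10 = 0  t=7,i=1
  .#..# -> #   bit 9 = 1  t=0,i=0
  .#... -> .   bit 8 = 0  t=2,i=2
  ..### -> .   bit 7 = 0  t=0,i=2
  ..##. -> .   bit 6 = 0  t=5,i=0
  ..#.# -> .   bit 5 = 0  t=1,i=4
  ..#.. -> #   bit 4 = 1  t=0,i=10
  ...## -> #   bit 3 = 1  t=5,i=10
  ...#. -> .   bit 2 = 0  t=0,i=9
  ....# -> #   bit 1 = 1  t=0,i=8
  ..... -> .   bit 0 = 0  t=5,i=7
  bits 01100001001101010110101000011010 = 1630890522

1630890522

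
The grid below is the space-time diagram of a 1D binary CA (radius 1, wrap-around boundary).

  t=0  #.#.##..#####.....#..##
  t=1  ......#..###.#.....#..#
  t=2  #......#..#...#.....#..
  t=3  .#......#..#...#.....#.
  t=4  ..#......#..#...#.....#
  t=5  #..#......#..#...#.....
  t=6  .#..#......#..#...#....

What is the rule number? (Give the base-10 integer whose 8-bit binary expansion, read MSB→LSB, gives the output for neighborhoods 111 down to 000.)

  [7] ### => #  t=0,i=9
  [6] ##. => .  t=0,i=0
  [5] #.# => .  t=0,i=1
  [4] #.. => #  t=0,i=6
  [3] .## => .  t=0,i=4
  [2] .#. => .  t=0,i=2
  [1] ..# => .  t=0,i=7
  [0] ... => .  t=0,i=14
  bits 10010000 = 144

144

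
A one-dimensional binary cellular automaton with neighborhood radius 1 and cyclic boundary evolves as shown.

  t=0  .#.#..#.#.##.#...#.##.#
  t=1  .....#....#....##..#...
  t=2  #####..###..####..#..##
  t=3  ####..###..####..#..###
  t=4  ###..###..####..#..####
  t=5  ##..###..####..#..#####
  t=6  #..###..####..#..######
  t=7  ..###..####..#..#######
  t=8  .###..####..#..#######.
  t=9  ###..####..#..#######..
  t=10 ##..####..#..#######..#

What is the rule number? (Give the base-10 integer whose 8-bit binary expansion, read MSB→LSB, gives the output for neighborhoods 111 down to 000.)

  ###|#  b7=1 t=2,i=0
  ##.|.  b6=0 t=0,i=11
  #.#|.  b5=0 t=0,i=0
  #..|.  b4=0 t=0,i=4
  .##|#  b3=1 t=0,i=10
  .#.|.  b2=0 t=0,i=1
  ..#|#  b1=1 t=0,i=5
  ...|#  b0=1 t=0,i=15
  bits 10001011 = 139

139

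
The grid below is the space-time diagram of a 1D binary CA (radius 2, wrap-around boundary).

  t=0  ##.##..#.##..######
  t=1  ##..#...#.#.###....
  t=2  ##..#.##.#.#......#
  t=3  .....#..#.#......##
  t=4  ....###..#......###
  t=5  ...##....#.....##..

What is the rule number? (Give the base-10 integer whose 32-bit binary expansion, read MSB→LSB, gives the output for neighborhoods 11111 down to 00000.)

  ##### -> .   bit 31 = 0  t=0,i=15
  ####. -> #   bit 30 = 1  t=0,i=0
  ###.# -> #   bit 29 = 1  t=0,i=1
  ###.. -> .   bit 28 = 0  t=1,i=14
  ##.## -> .   bit 27 = 0  t=0,i=2
  ##.#. -> #   bit 26 = 1  t=2,i=8
  ##..# -> .   bit 25 = 0  t=0,i=5
  ##... -> .   bit 24 = 0  t=1,i=15
  #.### -> .   bit 23 = 0  t=1,i=12
  #.##. -> .   bit 22 = 0  t=0,i=3
  #.#.# -> .   bit 21 = 0  t=1,i=10
  #.#.. -> .   bit 20 = 0  t=2,i=11
  #..## -> #   bit 19 = 1  t=0,i=12
  #..#. -> .   bit 18 = 0  t=0,i=6
  #...# -> #   bit 17 = 1  t=1,i=6
  #.... -> .   bit 16 = 0  t=1,i=16
  .#### -> #   bit 15 = 1  t=0,i=14
  .###. -> .   bit 14 = 0  t=1,i=13
  .##.# -> .   bit 13 = 0  t=2,i=7
  .##.. -> #   bit 12 = 1  t=0,i=4
  .#.## -> #   bit 11 = 1  t=0,i=8
  .#.#. -> #   bit 10 = 1  t=1,i=9
  .#..# -> #   bit 9 = 1  t=3,i=6
  .#... -> .   bit 8 = 0  t=1,i=5
  ..### -> #   bit 7 = 1  t=0,i=13
  ..##. -> #   bit 6 = 1  t=1,i=0
  ..#.# -> .   bit 5 = 0  t=0,i=7
  ..#.. -> #   bit 4 = 1  t=1,i=4
  ...## -> #   bit 3 = 1  t=1,i=18
  ...#. -> #   bit 2 = 1  t=1,i=7
  ....# -> .   bit 1 = 0  t=1,i=17
  ..... -> .   bit 0 = 0  t=2,i=14
  bits 01100100000010101001111011011100 = 1678417628

1678417628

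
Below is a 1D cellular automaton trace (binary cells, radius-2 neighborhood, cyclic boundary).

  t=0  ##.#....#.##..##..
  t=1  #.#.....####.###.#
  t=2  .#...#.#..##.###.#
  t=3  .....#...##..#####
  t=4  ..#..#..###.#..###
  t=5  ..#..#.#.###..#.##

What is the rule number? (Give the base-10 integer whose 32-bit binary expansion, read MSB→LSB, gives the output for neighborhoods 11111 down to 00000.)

  #####|#  b31=1 t=3,i=15
  ####.|#  b30=1 t=1,i=10
  ###.#|#  b29=1 t=1,i=11
  ###..|#  b28=1 t=3,i=17
  ##.##|.  b27=0 t=1,i=12
  ##.#.|#  b26=1 t=0,i=2
  ##..#|.  b25=0 t=0,i=12
  ##...|.  b24=0 t=3,i=0
  #.###|#  b23=1 t=1,i=13
  #.##.|#  b22=1 t=0,i=10
  #.#.#|#  b21=1 t=2,i=17
  #.#..|.  b20=0 t=0,i=3
  #..##|#  b19=1 t=0,i=13
  #..#.|.  b18=0 t=4,i=1
  #...#|.  b17=0 t=2,i=3
  #....|.  b16=0 t=0,i=5
  .####|.  b15=0 t=1,i=9
  .###.|#  b14=1 t=1,i=14
  .##.#|.  b13=0 t=0,i=1
  .##..|#  b12=1 t=0,i=11
  .#.##|#  b11=1 t=0,i=9
  .#.#.|.  b10=0 t=2,i=0
  .#..#|.  b9=0 t=2,i=8
  .#...|.  b8=0 t=0,i=4
  ..###|.  b7=0 t=1,i=8
  ..##.|#  b6=1 t=0,i=0
  ..#.#|#  b5=1 t=0,i=8
  ..#..|#  b4=1 t=3,i=5
  ...##|#  b3=1 t=1,i=7
  ...#.|.  b2=0 t=0,i=7
  ....#|.  b1=0 t=0,i=6
  .....|#  b0=1 t=1,i=5
  bits 11110100111010000101100001111001 = 4108867705

4108867705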